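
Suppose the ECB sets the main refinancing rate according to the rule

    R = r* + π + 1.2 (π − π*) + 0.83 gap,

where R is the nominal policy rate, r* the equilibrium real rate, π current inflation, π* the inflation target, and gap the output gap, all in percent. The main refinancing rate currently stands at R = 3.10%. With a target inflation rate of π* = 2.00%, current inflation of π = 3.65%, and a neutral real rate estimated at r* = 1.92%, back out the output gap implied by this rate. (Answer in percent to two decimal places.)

0.83 gap = 3.10 − 1.92 − 3.65 − 1.2 × (3.65 − 2.00) = -4.45
gap = -4.45 / 0.83 = -5.36

-5.36%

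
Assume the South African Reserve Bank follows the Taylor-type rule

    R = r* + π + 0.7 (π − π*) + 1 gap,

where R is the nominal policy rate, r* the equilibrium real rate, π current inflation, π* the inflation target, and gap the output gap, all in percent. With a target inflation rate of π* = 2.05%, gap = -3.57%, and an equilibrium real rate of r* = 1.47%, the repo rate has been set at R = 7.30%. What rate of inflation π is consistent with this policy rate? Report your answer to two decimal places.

Collecting π: R = r* + (1 + 0.7) π − 0.7 π* + 1 gap
1.7 π = 7.30 − 1.47 + 0.7 × 2.05 − 1 × (-3.57) = 10.835
π = 10.835 / 1.7 = 6.37

6.37%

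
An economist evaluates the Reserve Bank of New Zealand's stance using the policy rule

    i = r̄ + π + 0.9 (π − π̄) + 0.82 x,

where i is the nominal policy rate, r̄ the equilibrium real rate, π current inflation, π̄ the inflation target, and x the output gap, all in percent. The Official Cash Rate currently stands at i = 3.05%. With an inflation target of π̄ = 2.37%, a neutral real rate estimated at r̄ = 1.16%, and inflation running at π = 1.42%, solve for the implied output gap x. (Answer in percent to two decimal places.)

0.82 x = 3.05 − 1.16 − 1.42 − 0.9 × (1.42 − 2.37) = 1.325
x = 1.325 / 0.82 = 1.62

1.62%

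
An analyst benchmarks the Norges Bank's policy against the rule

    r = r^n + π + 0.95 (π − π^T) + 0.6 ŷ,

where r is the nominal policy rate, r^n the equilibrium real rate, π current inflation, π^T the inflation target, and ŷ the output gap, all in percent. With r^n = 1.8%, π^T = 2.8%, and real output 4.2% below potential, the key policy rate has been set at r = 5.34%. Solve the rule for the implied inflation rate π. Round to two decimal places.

Output 4.2% below potential → ŷ = -4.2.
Collecting π: r = r^n + (1 + 0.95) π − 0.95 π^T + 0.6 ŷ
1.95 π = 5.34 − 1.8 + 0.95 × 2.8 − 0.6 × (-4.2) = 8.72
π = 8.72 / 1.95 = 4.47

4.47%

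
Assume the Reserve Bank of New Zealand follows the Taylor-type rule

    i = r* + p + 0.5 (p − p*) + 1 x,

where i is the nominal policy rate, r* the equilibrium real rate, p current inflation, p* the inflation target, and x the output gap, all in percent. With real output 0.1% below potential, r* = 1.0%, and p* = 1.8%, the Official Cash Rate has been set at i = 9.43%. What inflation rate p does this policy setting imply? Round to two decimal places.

6.29%

Output 0.1% below potential → x = -0.1.
Collecting p: i = r* + (1 + 0.5) p − 0.5 p* + 1 x
1.5 p = 9.43 − 1.0 + 0.5 × 1.8 − 1 × (-0.1) = 9.43
p = 9.43 / 1.5 = 6.29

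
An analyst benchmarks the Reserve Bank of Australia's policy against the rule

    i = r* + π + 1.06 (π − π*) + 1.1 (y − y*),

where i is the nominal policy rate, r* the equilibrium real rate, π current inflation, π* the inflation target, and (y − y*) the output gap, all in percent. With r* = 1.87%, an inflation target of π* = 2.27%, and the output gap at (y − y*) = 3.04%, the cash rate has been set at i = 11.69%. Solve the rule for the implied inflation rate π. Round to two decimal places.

4.31%

Collecting π: i = r* + (1 + 1.06) π − 1.06 π* + 1.1 (y − y*)
2.06 π = 11.69 − 1.87 + 1.06 × 2.27 − 1.1 × 3.04 = 8.8822
π = 8.8822 / 2.06 = 4.31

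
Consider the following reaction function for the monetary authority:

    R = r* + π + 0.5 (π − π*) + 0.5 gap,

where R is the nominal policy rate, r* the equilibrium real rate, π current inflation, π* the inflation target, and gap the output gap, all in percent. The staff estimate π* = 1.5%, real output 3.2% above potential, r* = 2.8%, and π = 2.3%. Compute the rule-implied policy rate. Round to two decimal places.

7.10%

Output 3.2% above potential → gap = 3.2.
R = 2.8 + 2.3 + 0.5 × (2.3 − 1.5) + 0.5 × 3.2
   = 2.8 + 2.3 + 0.4 + 1.6 = 7.10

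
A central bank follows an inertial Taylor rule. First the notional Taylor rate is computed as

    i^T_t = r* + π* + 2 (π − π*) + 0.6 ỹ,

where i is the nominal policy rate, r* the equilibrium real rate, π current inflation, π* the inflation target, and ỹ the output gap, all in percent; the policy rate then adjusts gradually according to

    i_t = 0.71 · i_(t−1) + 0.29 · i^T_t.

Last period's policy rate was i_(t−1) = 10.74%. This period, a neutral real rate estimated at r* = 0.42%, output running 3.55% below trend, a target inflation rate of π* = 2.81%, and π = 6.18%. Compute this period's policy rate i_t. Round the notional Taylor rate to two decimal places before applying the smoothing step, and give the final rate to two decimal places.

Output 3.55% below potential → ỹ = -3.55.
i^T_t = 0.42 + 2.81 + 2 × (6.18 − 2.81) + 0.6 × (-3.55)
   = 0.42 + 2.81 + 6.74 − 2.13 = 7.84
i_t = 0.71 × 10.74 + 0.29 × 7.84 = 7.6254 + 2.2736 = 9.90

9.90%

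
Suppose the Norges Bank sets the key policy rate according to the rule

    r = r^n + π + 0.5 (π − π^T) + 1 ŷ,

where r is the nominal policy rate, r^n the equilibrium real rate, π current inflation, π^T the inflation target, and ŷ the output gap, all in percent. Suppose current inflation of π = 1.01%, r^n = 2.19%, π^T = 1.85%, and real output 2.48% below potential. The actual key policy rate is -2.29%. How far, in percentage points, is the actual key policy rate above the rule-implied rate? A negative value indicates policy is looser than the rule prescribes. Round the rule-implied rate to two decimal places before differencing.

-2.59 pp

Output 2.48% below potential → ŷ = -2.48.
r = 2.19 + 1.01 + 0.5 × (1.01 − 1.85) + 1 × (-2.48)
   = 2.19 + 1.01 − 0.42 − 2.48 = 0.30
Deviation = -2.29 − 0.30 = -2.59 pp.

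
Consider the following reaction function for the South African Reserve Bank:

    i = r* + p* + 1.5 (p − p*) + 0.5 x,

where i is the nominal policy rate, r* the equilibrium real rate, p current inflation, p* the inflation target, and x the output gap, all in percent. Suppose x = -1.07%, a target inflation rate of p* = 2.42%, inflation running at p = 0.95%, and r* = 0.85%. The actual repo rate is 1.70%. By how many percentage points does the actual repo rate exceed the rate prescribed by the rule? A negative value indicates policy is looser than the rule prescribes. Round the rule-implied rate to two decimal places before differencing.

1.17 pp

i = 0.85 + 2.42 + 1.5 × (0.95 − 2.42) + 0.5 × (-1.07)
   = 0.85 + 2.42 − 2.205 − 0.535 = 0.53
Deviation = 1.70 − 0.53 = 1.17 pp.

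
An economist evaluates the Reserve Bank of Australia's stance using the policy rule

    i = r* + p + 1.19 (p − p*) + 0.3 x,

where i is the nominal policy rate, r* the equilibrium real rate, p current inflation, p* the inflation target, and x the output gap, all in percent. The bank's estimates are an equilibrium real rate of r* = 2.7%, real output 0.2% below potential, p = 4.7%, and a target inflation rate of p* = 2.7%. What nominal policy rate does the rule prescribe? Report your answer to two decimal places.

9.72%

Output 0.2% below potential → x = -0.2.
i = 2.7 + 4.7 + 1.19 × (4.7 − 2.7) + 0.3 × (-0.2)
   = 2.7 + 4.7 + 2.38 − 0.06 = 9.72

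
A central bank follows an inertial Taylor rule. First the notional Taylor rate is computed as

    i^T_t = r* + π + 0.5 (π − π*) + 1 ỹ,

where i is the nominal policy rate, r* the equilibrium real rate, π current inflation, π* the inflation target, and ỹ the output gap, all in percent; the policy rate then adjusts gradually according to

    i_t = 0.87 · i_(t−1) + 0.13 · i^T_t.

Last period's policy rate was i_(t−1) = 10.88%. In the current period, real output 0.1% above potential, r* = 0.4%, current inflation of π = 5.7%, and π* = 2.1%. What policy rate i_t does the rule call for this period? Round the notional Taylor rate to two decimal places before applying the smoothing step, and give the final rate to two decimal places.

10.51%

Output 0.1% above potential → ỹ = 0.1.
i^T_t = 0.4 + 5.7 + 0.5 × (5.7 − 2.1) + 1 × 0.1
   = 0.4 + 5.7 + 1.8 + 0.1 = 8.00
i_t = 0.87 × 10.88 + 0.13 × 8.00 = 9.4656 + 1.04 = 10.51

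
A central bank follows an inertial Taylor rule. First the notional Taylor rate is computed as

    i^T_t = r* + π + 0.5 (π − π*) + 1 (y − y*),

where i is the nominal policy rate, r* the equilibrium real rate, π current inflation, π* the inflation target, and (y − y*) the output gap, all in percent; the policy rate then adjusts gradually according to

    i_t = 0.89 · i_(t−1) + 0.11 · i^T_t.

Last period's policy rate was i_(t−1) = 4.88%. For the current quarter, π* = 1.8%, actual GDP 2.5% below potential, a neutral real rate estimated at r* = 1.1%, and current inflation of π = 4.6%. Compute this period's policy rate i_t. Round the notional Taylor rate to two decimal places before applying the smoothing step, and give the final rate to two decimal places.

Output 2.5% below potential → (y − y*) = -2.5.
i^T_t = 1.1 + 4.6 + 0.5 × (4.6 − 1.8) + 1 × (-2.5)
   = 1.1 + 4.6 + 1.4 − 2.5 = 4.60
i_t = 0.89 × 4.88 + 0.11 × 4.60 = 4.3432 + 0.506 = 4.85

4.85%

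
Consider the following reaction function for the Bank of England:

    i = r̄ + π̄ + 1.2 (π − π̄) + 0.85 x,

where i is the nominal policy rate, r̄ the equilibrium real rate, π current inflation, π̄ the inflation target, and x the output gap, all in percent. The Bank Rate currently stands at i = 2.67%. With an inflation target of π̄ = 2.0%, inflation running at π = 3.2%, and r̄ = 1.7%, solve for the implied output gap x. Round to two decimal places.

-2.91%

0.85 x = 2.67 − 1.7 − 2.0 − 1.2 × (3.2 − 2.0) = -2.47
x = -2.47 / 0.85 = -2.91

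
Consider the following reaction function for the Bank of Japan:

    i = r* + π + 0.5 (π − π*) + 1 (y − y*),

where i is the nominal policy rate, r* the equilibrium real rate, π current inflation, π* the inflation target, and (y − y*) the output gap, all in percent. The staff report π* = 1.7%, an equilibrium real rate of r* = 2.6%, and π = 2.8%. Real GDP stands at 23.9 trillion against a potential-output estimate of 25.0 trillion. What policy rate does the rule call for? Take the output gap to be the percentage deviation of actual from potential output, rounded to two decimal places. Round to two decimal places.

Output gap = 100 × (23.9 − 25.0) / 25.0 = -4.40%.
i = 2.60 + 2.80 + 0.5 × (2.80 − 1.70) + 1 × (-4.40)
   = 2.60 + 2.8 + 0.55 − 4.4 = 1.55

1.55%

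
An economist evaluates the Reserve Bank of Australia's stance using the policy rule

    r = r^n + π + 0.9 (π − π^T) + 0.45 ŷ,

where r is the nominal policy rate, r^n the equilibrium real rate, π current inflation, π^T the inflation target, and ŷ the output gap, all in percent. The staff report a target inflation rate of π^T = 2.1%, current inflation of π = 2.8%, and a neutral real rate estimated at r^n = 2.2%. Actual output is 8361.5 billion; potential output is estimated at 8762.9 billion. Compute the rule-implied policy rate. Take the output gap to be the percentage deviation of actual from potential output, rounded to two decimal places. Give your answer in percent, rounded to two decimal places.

Output gap = 100 × (8361.5 − 8762.9) / 8762.9 = -4.58%.
r = 2.20 + 2.80 + 0.9 × (2.80 − 2.10) + 0.45 × (-4.58)
   = 2.20 + 2.8 + 0.63 − 2.061 = 3.57

3.57%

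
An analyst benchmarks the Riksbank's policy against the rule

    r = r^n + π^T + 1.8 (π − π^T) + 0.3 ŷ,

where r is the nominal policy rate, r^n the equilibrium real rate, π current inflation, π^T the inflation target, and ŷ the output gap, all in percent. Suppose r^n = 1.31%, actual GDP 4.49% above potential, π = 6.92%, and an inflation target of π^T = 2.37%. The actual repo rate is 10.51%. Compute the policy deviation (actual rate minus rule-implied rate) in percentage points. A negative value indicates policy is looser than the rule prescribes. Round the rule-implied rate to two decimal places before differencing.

-2.71 pp

Output 4.49% above potential → ŷ = 4.49.
r = 1.31 + 2.37 + 1.8 × (6.92 − 2.37) + 0.3 × 4.49
   = 1.31 + 2.37 + 8.19 + 1.347 = 13.22
Deviation = 10.51 − 13.22 = -2.71 pp.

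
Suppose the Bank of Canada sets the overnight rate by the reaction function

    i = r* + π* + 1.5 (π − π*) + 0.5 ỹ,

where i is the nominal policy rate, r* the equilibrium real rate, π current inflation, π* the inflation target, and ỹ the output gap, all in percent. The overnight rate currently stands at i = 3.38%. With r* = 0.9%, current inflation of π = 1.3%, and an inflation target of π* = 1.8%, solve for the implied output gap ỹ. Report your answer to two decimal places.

2.86%

0.5 ỹ = 3.38 − 0.9 − 1.8 − 1.5 × (1.3 − 1.8) = 1.43
ỹ = 1.43 / 0.5 = 2.86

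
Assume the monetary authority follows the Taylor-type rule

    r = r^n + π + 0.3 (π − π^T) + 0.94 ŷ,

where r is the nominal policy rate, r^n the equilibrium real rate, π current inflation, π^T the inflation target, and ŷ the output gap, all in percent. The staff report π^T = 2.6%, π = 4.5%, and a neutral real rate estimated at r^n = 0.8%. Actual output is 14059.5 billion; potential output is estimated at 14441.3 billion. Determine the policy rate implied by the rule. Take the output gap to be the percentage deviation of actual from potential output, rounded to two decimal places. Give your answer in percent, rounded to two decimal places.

3.39%

Output gap = 100 × (14059.5 − 14441.3) / 14441.3 = -2.64%.
r = 0.80 + 4.50 + 0.3 × (4.50 − 2.60) + 0.94 × (-2.64)
   = 0.80 + 4.5 + 0.57 − 2.4816 = 3.39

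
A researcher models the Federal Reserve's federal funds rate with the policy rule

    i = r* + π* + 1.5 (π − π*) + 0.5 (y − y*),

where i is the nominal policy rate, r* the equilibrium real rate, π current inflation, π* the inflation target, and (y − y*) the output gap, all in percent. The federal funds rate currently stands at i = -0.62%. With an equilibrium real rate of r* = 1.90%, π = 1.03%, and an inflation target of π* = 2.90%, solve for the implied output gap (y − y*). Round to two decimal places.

0.5 (y − y*) = -0.62 − 1.90 − 2.90 − 1.5 × (1.03 − 2.90) = -2.615
(y − y*) = -2.615 / 0.5 = -5.23

-5.23%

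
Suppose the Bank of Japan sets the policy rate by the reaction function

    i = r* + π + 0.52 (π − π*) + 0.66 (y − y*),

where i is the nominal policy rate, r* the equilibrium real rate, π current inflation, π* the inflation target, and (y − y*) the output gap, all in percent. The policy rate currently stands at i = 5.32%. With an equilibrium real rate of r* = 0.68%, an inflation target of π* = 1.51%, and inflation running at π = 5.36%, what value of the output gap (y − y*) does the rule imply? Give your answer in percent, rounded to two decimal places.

-4.12%

0.66 (y − y*) = 5.32 − 0.68 − 5.36 − 0.52 × (5.36 − 1.51) = -2.722
(y − y*) = -2.722 / 0.66 = -4.12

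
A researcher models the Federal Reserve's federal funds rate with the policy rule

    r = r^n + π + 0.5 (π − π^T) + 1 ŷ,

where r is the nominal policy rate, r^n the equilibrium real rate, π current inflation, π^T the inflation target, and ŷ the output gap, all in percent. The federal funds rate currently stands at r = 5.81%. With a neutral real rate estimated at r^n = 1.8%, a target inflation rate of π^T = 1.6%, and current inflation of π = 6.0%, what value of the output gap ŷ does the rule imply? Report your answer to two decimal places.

-4.19%

1 ŷ = 5.81 − 1.8 − 6.0 − 0.5 × (6.0 − 1.6) = -4.19
ŷ = -4.19 / 1 = -4.19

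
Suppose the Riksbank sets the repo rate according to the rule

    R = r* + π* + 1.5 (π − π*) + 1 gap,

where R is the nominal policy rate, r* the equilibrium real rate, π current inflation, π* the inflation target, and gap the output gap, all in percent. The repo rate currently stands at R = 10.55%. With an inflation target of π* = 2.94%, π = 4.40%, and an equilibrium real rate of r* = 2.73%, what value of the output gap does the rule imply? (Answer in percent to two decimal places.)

2.69%

1 gap = 10.55 − 2.73 − 2.94 − 1.5 × (4.40 − 2.94) = 2.69
gap = 2.69 / 1 = 2.69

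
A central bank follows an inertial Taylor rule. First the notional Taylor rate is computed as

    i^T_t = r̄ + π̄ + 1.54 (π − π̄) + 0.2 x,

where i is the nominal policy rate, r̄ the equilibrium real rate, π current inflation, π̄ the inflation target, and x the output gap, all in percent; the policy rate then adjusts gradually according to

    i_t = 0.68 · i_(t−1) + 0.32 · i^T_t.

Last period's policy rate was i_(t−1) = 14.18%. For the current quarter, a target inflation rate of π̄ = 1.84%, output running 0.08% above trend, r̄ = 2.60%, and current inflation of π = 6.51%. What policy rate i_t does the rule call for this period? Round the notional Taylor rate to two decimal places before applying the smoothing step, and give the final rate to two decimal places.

13.37%

Output 0.08% above potential → x = 0.08.
i^T_t = 2.60 + 1.84 + 1.54 × (6.51 − 1.84) + 0.2 × 0.08
   = 2.60 + 1.84 + 7.1918 + 0.016 = 11.65
i_t = 0.68 × 14.18 + 0.32 × 11.65 = 9.6424 + 3.728 = 13.37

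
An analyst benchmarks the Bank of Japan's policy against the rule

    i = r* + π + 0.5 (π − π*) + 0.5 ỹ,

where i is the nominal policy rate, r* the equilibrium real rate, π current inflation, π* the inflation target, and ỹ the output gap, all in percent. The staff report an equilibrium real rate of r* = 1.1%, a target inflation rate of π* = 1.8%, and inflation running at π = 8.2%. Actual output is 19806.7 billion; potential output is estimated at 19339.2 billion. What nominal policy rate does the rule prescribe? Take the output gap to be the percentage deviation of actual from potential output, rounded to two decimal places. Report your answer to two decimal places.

13.71%

Output gap = 100 × (19806.7 − 19339.2) / 19339.2 = 2.42%.
i = 1.10 + 8.20 + 0.5 × (8.20 − 1.80) + 0.5 × 2.42
   = 1.10 + 8.2 + 3.2 + 1.21 = 13.71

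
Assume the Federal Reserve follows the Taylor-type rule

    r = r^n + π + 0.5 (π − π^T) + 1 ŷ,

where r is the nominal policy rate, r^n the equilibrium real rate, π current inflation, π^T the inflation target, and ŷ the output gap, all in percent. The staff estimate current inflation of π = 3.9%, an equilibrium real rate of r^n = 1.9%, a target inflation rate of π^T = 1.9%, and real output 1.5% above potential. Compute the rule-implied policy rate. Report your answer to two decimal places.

8.30%

Output 1.5% above potential → ŷ = 1.5.
r = 1.9 + 3.9 + 0.5 × (3.9 − 1.9) + 1 × 1.5
   = 1.9 + 3.9 + 1 + 1.5 = 8.30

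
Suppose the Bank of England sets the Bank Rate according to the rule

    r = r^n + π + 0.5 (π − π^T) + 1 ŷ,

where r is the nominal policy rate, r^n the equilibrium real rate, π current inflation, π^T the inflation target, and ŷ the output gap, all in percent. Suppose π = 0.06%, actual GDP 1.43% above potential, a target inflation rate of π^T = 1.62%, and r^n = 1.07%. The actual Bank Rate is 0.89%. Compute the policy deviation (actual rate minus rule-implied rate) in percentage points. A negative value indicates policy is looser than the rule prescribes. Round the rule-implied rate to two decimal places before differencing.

Output 1.43% above potential → ŷ = 1.43.
r = 1.07 + 0.06 + 0.5 × (0.06 − 1.62) + 1 × 1.43
   = 1.07 + 0.06 − 0.78 + 1.43 = 1.78
Deviation = 0.89 − 1.78 = -0.89 pp.

-0.89 pp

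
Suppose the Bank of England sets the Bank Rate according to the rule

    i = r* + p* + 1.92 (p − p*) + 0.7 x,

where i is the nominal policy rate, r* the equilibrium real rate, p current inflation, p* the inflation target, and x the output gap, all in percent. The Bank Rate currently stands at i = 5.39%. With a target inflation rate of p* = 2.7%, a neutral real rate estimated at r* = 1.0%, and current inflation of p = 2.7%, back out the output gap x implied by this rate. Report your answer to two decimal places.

0.7 x = 5.39 − 1.0 − 2.7 − 1.92 × (2.7 − 2.7) = 1.69
x = 1.69 / 0.7 = 2.41

2.41%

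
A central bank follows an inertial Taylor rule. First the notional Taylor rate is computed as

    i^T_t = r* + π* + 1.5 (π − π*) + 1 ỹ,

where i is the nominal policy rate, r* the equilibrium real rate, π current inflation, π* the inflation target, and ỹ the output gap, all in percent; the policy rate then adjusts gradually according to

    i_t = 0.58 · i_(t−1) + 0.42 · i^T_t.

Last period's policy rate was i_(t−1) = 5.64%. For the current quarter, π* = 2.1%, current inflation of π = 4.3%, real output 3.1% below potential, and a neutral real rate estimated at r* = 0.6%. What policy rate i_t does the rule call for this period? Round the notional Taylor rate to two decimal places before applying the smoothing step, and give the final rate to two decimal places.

Output 3.1% below potential → ỹ = -3.1.
i^T_t = 0.6 + 2.1 + 1.5 × (4.3 − 2.1) + 1 × (-3.1)
   = 0.6 + 2.1 + 3.3 − 3.1 = 2.90
i_t = 0.58 × 5.64 + 0.42 × 2.90 = 3.2712 + 1.218 = 4.49

4.49%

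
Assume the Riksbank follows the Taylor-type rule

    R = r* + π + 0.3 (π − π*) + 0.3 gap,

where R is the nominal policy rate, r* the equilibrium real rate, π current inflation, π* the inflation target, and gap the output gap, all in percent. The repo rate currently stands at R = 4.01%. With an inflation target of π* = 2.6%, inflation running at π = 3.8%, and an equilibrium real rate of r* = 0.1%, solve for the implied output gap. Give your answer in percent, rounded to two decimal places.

-0.83%

0.3 gap = 4.01 − 0.1 − 3.8 − 0.3 × (3.8 − 2.6) = -0.25
gap = -0.25 / 0.3 = -0.83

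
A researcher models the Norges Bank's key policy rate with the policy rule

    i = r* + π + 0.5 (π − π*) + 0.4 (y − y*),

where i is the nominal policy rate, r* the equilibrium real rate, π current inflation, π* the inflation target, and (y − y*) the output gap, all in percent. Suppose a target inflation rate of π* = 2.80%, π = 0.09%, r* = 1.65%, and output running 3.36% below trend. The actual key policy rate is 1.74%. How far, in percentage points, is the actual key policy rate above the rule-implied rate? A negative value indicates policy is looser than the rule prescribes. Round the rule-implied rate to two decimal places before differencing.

2.70 pp

Output 3.36% below potential → (y − y*) = -3.36.
i = 1.65 + 0.09 + 0.5 × (0.09 − 2.80) + 0.4 × (-3.36)
   = 1.65 + 0.09 − 1.355 − 1.344 = -0.96
Deviation = 1.74 − (-0.96) = 2.70 pp.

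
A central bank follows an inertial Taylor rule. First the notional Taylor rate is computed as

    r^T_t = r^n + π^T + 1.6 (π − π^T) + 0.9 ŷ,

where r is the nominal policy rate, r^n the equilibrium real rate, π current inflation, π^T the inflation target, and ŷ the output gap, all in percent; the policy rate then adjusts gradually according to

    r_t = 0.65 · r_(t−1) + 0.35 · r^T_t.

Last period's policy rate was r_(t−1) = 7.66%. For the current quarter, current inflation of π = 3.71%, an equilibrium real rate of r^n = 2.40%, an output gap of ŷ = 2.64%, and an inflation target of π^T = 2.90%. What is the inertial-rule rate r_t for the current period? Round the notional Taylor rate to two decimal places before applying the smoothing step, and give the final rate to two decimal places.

r^T_t = 2.40 + 2.90 + 1.6 × (3.71 − 2.90) + 0.9 × 2.64
   = 2.40 + 2.9 + 1.296 + 2.376 = 8.97
r_t = 0.65 × 7.66 + 0.35 × 8.97 = 4.979 + 3.1395 = 8.12

8.12%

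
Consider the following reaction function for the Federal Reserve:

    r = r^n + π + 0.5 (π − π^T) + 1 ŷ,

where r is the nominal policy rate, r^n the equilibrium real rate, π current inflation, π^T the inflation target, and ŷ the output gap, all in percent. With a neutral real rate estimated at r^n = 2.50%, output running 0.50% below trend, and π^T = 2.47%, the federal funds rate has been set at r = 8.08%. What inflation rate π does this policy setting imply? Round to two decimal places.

4.88%

Output 0.50% below potential → ŷ = -0.50.
Collecting π: r = r^n + (1 + 0.5) π − 0.5 π^T + 1 ŷ
1.5 π = 8.08 − 2.50 + 0.5 × 2.47 − 1 × (-0.50) = 7.315
π = 7.315 / 1.5 = 4.88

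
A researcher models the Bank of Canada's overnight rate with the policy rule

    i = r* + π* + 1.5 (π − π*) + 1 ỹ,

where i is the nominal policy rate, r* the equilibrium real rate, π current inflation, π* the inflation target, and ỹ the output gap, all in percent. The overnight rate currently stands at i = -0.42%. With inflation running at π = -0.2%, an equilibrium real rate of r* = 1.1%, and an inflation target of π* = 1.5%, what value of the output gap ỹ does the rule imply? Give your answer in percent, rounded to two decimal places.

-0.47%

1 ỹ = -0.42 − 1.1 − 1.5 − 1.5 × ((-0.2) − 1.5) = -0.47
ỹ = -0.47 / 1 = -0.47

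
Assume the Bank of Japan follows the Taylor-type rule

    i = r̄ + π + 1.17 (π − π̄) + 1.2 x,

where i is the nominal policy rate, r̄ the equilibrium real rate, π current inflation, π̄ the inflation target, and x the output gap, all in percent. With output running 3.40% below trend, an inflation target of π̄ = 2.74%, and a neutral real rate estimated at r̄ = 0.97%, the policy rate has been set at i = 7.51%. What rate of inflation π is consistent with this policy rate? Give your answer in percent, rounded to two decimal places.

Output 3.40% below potential → x = -3.40.
Collecting π: i = r̄ + (1 + 1.17) π − 1.17 π̄ + 1.2 x
2.17 π = 7.51 − 0.97 + 1.17 × 2.74 − 1.2 × (-3.40) = 13.8258
π = 13.8258 / 2.17 = 6.37

6.37%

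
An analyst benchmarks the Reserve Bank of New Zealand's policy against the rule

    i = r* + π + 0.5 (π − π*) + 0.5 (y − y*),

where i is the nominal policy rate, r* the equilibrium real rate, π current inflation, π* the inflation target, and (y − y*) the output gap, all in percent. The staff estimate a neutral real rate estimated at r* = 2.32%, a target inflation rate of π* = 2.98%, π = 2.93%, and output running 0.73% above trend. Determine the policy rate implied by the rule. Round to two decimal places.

5.59%

Output 0.73% above potential → (y − y*) = 0.73.
i = 2.32 + 2.93 + 0.5 × (2.93 − 2.98) + 0.5 × 0.73
   = 2.32 + 2.93 − 0.025 + 0.365 = 5.59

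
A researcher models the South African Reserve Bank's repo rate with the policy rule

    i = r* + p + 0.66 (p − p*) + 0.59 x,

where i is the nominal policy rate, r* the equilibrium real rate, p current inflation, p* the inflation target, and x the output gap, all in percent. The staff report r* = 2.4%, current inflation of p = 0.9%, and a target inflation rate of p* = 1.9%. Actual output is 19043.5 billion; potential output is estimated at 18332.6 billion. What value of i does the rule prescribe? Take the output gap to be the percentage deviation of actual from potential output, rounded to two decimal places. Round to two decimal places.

Output gap = 100 × (19043.5 − 18332.6) / 18332.6 = 3.88%.
i = 2.40 + 0.90 + 0.66 × (0.90 − 1.90) + 0.59 × 3.88
   = 2.40 + 0.9 − 0.66 + 2.2892 = 4.93

4.93%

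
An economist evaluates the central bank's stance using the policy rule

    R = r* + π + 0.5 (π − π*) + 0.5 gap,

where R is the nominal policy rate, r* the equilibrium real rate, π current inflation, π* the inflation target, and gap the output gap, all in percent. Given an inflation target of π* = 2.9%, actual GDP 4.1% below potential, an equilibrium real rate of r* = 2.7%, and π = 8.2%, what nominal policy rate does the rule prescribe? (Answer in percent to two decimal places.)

11.50%

Output 4.1% below potential → gap = -4.1.
R = 2.7 + 8.2 + 0.5 × (8.2 − 2.9) + 0.5 × (-4.1)
   = 2.7 + 8.2 + 2.65 − 2.05 = 11.50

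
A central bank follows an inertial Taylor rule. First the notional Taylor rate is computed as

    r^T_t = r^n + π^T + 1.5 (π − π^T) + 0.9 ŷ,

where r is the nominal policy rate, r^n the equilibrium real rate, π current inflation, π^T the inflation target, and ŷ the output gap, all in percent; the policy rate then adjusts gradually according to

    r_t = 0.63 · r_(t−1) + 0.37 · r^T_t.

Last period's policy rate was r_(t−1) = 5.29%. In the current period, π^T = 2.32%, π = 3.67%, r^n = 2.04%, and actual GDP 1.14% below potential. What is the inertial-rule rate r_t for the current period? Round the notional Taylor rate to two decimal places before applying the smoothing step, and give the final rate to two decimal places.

5.32%

Output 1.14% below potential → ŷ = -1.14.
r^T_t = 2.04 + 2.32 + 1.5 × (3.67 − 2.32) + 0.9 × (-1.14)
   = 2.04 + 2.32 + 2.025 − 1.026 = 5.36
r_t = 0.63 × 5.29 + 0.37 × 5.36 = 3.3327 + 1.9832 = 5.32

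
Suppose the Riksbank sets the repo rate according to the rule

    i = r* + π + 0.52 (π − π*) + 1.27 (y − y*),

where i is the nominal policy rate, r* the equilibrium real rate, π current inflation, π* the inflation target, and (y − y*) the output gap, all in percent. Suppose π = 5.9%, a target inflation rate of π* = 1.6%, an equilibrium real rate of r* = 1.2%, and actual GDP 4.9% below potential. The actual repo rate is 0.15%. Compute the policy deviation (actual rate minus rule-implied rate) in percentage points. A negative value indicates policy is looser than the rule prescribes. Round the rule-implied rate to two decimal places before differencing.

-2.96 pp

Output 4.9% below potential → (y − y*) = -4.9.
i = 1.2 + 5.9 + 0.52 × (5.9 − 1.6) + 1.27 × (-4.9)
   = 1.2 + 5.9 + 2.236 − 6.223 = 3.11
Deviation = 0.15 − 3.11 = -2.96 pp.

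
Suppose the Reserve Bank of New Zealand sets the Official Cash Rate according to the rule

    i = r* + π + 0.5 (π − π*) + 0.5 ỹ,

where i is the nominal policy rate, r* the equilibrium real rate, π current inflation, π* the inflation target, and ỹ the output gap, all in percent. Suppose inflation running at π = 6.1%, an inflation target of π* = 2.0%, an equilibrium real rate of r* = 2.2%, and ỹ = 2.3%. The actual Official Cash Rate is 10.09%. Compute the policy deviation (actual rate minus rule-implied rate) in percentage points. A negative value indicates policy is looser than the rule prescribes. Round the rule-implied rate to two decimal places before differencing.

-1.41 pp

i = 2.2 + 6.1 + 0.5 × (6.1 − 2.0) + 0.5 × 2.3
   = 2.2 + 6.1 + 2.05 + 1.15 = 11.50
Deviation = 10.09 − 11.50 = -1.41 pp.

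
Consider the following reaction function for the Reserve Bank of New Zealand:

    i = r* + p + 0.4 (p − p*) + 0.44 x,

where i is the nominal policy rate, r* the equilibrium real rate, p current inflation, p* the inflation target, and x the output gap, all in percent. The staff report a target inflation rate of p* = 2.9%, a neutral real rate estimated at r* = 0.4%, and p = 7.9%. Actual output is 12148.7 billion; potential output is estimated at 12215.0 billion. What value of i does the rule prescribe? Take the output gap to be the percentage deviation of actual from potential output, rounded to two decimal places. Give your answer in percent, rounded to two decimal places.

10.06%

Output gap = 100 × (12148.7 − 12215.0) / 12215.0 = -0.54%.
i = 0.40 + 7.90 + 0.4 × (7.90 − 2.90) + 0.44 × (-0.54)
   = 0.40 + 7.9 + 2 − 0.2376 = 10.06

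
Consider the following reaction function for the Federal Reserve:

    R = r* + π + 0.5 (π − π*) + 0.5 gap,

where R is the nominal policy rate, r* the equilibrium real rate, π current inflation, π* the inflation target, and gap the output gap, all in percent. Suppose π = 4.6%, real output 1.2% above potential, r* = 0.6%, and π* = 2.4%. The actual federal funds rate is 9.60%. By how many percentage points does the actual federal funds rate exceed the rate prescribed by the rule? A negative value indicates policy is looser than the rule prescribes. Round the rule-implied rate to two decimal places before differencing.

Output 1.2% above potential → gap = 1.2.
R = 0.6 + 4.6 + 0.5 × (4.6 − 2.4) + 0.5 × 1.2
   = 0.6 + 4.6 + 1.1 + 0.6 = 6.90
Deviation = 9.60 − 6.90 = 2.70 pp.

2.70 pp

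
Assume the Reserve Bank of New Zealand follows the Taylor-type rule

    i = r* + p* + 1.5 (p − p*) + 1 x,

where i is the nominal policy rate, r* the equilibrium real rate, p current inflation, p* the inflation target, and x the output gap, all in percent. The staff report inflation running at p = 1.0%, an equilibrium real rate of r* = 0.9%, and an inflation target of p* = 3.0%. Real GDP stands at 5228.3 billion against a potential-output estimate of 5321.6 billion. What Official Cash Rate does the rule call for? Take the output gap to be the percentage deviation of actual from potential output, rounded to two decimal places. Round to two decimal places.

-0.85%

Output gap = 100 × (5228.3 − 5321.6) / 5321.6 = -1.75%.
i = 0.90 + 3.00 + 1.5 × (1.00 − 3.00) + 1 × (-1.75)
   = 0.90 + 3 − 3 − 1.75 = -0.85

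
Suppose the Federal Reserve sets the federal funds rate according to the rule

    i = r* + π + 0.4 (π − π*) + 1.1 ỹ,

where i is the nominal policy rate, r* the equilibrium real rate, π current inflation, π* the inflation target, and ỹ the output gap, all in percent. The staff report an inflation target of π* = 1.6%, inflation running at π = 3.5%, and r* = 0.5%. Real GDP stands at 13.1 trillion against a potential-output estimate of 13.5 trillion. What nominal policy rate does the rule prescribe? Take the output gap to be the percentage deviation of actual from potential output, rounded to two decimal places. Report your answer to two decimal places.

Output gap = 100 × (13.1 − 13.5) / 13.5 = -2.96%.
i = 0.50 + 3.50 + 0.4 × (3.50 − 1.60) + 1.1 × (-2.96)
   = 0.50 + 3.5 + 0.76 − 3.256 = 1.50

1.50%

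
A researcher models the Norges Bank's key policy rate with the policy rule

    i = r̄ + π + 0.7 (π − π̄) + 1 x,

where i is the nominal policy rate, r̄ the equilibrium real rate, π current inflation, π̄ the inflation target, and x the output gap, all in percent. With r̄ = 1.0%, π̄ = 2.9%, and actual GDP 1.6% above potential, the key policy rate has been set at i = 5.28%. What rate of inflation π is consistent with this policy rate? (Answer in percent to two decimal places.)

Output 1.6% above potential → x = 1.6.
Collecting π: i = r̄ + (1 + 0.7) π − 0.7 π̄ + 1 x
1.7 π = 5.28 − 1.0 + 0.7 × 2.9 − 1 × 1.6 = 4.71
π = 4.71 / 1.7 = 2.77

2.77%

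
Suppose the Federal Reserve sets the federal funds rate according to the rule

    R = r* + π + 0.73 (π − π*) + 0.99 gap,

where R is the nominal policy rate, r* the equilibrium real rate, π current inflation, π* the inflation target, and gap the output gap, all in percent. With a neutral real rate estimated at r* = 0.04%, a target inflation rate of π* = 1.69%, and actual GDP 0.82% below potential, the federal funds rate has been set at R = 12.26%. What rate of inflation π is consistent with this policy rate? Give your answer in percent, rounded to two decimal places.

Output 0.82% below potential → gap = -0.82.
Collecting π: R = r* + (1 + 0.73) π − 0.73 π* + 0.99 gap
1.73 π = 12.26 − 0.04 + 0.73 × 1.69 − 0.99 × (-0.82) = 14.2655
π = 14.2655 / 1.73 = 8.25

8.25%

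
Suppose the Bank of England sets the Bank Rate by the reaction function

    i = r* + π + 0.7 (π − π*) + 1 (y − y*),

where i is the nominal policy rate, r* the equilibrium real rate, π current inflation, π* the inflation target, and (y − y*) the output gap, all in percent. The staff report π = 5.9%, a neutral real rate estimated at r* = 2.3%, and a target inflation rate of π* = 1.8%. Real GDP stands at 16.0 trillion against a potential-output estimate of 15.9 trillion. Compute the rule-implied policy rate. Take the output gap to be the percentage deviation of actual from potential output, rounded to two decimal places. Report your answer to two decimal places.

Output gap = 100 × (16.0 − 15.9) / 15.9 = 0.63%.
i = 2.30 + 5.90 + 0.7 × (5.90 − 1.80) + 1 × 0.63
   = 2.30 + 5.9 + 2.87 + 0.63 = 11.70

11.70%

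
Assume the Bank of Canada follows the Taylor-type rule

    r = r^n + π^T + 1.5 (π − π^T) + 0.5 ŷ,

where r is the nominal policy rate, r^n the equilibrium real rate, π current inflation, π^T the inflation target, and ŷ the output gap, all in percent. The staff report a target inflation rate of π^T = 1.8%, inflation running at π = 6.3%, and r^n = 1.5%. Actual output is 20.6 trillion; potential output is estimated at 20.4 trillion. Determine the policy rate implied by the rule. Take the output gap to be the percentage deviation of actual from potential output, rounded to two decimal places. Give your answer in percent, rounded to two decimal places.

Output gap = 100 × (20.6 − 20.4) / 20.4 = 0.98%.
r = 1.50 + 1.80 + 1.5 × (6.30 − 1.80) + 0.5 × 0.98
   = 1.50 + 1.8 + 6.75 + 0.49 = 10.54

10.54%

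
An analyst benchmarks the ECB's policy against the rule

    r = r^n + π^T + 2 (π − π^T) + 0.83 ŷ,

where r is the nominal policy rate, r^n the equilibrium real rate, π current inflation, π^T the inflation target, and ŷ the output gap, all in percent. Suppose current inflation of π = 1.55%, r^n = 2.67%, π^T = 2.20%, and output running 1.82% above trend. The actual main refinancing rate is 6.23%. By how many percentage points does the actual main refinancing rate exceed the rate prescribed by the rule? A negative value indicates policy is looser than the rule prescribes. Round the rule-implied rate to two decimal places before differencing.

1.15 pp

Output 1.82% above potential → ŷ = 1.82.
r = 2.67 + 2.20 + 2 × (1.55 − 2.20) + 0.83 × 1.82
   = 2.67 + 2.2 − 1.3 + 1.5106 = 5.08
Deviation = 6.23 − 5.08 = 1.15 pp.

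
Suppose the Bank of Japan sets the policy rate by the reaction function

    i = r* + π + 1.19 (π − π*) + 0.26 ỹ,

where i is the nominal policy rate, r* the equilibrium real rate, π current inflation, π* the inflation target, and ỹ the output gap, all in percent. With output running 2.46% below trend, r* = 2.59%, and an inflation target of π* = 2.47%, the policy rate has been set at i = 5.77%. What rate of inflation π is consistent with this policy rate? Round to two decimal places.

Output 2.46% below potential → ỹ = -2.46.
Collecting π: i = r* + (1 + 1.19) π − 1.19 π* + 0.26 ỹ
2.19 π = 5.77 − 2.59 + 1.19 × 2.47 − 0.26 × (-2.46) = 6.7589
π = 6.7589 / 2.19 = 3.09

3.09%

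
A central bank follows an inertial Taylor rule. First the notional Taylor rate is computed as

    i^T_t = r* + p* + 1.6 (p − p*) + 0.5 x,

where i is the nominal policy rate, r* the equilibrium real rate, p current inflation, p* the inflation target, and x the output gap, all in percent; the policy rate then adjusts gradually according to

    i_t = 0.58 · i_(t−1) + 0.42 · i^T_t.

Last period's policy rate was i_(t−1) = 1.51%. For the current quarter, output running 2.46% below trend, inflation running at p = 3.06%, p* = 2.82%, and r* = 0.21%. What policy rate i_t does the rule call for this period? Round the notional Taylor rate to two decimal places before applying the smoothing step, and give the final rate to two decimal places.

1.79%

Output 2.46% below potential → x = -2.46.
i^T_t = 0.21 + 2.82 + 1.6 × (3.06 − 2.82) + 0.5 × (-2.46)
   = 0.21 + 2.82 + 0.384 − 1.23 = 2.18
i_t = 0.58 × 1.51 + 0.42 × 2.18 = 0.8758 + 0.9156 = 1.79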